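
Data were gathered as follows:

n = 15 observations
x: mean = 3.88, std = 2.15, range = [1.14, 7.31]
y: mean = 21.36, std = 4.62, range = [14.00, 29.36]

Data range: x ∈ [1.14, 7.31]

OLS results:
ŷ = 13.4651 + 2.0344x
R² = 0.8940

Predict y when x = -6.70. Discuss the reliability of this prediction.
The equation gives ŷ = -0.1654; however x = -6.70 is 7.84 units below the observed range, so this extrapolated value should not be trusted.

Prediction calculation:
ŷ = 13.4651 + 2.0344 × (-6.70)
ŷ = -0.1654

Reliability:
- Data range: x ∈ [1.14, 7.31]
- Prediction point: x = -6.70 is 7.84 units below the observed range → this is EXTRAPOLATION, not interpolation

Why that matters here:
- The standard error of prediction grows with (x − x̄)², and x = -6.70 is far from x̄ = 3.88
- R² describes fit only over the sampled x values; it says nothing about behaviour beyond them

The R² = 0.8940 only validates the fit within [1.14, 7.31]; treat ŷ = -0.1654 with caution.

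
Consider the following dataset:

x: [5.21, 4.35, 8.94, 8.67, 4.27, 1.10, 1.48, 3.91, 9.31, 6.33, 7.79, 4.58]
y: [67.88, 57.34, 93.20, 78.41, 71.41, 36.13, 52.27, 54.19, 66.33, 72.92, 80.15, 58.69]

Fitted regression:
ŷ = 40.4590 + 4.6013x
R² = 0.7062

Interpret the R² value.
The model explains 70.62% of the variance in y (R² = 0.7062), leaving 29.38% unexplained; the fit is strong.

R² = 1 − SS_res/SS_tot compares the residual scatter to the total scatter of y about its mean.

Here R² = 0.7062:
- Explained: 70.62% of the variation in y
- Unexplained (residual): 100% − 70.62% = 29.38%
- Rule of thumb (below 0.3 weak; 0.3 to below 0.7 moderate; 0.7 and above strong) → strong

Equivalently, for simple linear regression R² = r², so |r| = √0.7062 ≈ 0.8404.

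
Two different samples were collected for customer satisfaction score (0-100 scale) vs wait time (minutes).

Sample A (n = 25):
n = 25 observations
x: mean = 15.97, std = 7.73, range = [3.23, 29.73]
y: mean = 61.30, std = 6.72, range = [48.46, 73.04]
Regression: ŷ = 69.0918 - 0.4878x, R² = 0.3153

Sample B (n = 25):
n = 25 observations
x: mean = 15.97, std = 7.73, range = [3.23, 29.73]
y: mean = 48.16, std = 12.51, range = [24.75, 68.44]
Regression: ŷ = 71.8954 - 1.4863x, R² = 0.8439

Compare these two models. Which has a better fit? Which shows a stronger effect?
Model B has the better fit (R² = 0.8439 vs 0.3153). Model B shows the stronger effect (|β₁| = 1.4863 vs 0.4878).

Model Comparison:

Fit — compare R²:
- Model A: R² = 0.3153 → 31.53% of variance in satisfaction score explained
- Model B: R² = 0.8439 → 84.39% of variance in satisfaction score explained
- 0.8439 > 0.3153 → Model B has the better fit

Effect size (slope magnitude):
- Model A: β₁ = -0.4878 → predicted satisfaction score falls 0.4878 points per additional minute of wait time
- Model B: β₁ = -1.4863 → predicted satisfaction score falls 1.4863 points per additional minute of wait time
- |-0.4878| < |-1.4863| → Model B shows the stronger marginal effect

Note: The two samples could reflect different populations, time periods, or measurement quality.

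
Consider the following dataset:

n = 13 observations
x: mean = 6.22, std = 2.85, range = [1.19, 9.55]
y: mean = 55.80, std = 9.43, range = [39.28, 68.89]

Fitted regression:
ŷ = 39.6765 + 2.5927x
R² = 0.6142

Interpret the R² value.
R² = 0.6142 means 61.42% of the variation in y is explained by the linear relationship with x. This indicates a moderate fit.

R² = 1 − SS_res/SS_tot compares the residual scatter to the total scatter of y about its mean.

Here R² = 0.6142:
- Explained: 61.42% of the variation in y
- Unexplained (residual): 100% − 61.42% = 38.58%
- Rule of thumb (below 0.3 weak; 0.3 to below 0.7 moderate; 0.7 and above strong) → moderate

Equivalently, for simple linear regression R² = r², so |r| = √0.6142 ≈ 0.7837.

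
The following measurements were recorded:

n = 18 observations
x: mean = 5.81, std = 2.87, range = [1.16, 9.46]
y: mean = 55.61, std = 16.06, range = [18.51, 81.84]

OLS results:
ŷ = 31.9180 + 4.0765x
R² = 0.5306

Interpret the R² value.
About 53.06% of the variability in y is accounted for by the regression on x (R² = 0.5306) — a moderate linear fit.

R² (coefficient of determination) measures the proportion of variance in y explained by the regression model.

Here R² = 0.5306:
- Explained: 53.06% of the variation in y
- Unexplained (residual): 100% − 53.06% = 46.94%
- Rule of thumb (below 0.3 weak; 0.3 to below 0.7 moderate; 0.7 and above strong) → moderate

Note: R² says nothing about causation, and a high R² does not by itself mean the linear form is appropriate — check the residuals.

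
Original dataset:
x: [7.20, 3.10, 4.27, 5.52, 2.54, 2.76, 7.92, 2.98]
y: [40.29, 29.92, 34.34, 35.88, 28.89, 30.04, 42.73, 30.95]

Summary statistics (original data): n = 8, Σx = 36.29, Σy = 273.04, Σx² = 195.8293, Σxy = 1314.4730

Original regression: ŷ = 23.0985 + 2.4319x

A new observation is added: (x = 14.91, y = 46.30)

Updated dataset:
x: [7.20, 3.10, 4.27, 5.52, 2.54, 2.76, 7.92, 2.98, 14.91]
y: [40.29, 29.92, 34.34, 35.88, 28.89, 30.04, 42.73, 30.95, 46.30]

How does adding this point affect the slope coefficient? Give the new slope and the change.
Adding the point moves β₁ from 2.4319 to 1.4828, i.e. it decreases by 0.9491 (-39.0%).

The new point has HIGH LEVERAGE: x = 14.91 is far from the original mean x̄ = 36.29/8 ≈ 4.54 (original range [2.54, 7.92]).

Step 1: Update the sums with the new point (n goes from 8 to 9)
Σx  = 36.29 + 14.91 = 51.20
Σy  = 273.04 + 46.30 = 319.34
Σx² = 195.8293 + 14.91² = 195.8293 + 222.3081 = 418.1374
Σxy = 1314.4730 + 14.91×46.30 = 1314.4730 + 690.3330 = 2004.8060

Step 2: Recompute the slope with b₁ = (nΣxy − ΣxΣy) / (nΣx² − (Σx)²)
Numerator   = 9×2004.8060 − 51.20×319.34 = 18043.2540 − 16350.2080 = 1693.0460
Denominator = 9×418.1374 − 51.20² = 3763.2366 − 2621.4400 = 1141.7966
b₁(new) = 1693.0460 / 1141.7966 = 1.4828

(Same formula on the original sums: (8×1314.4730 − 36.29×273.04) / (8×195.8293 − 36.29²) = 607.1624 / 249.6703 = 2.4319, matching the given fit.)

Step 3: Change in slope
Δβ₁ = 1.4828 − 2.4319 = -0.9491
Relative change = -0.9491 / 2.4319 × 100% = -39.0%
→ the slope decreases when the point is added.

Because the point sits below the extension of the original line at a high-leverage x, it tilts the fit down.
In practice: check such a point for data-entry or measurement error.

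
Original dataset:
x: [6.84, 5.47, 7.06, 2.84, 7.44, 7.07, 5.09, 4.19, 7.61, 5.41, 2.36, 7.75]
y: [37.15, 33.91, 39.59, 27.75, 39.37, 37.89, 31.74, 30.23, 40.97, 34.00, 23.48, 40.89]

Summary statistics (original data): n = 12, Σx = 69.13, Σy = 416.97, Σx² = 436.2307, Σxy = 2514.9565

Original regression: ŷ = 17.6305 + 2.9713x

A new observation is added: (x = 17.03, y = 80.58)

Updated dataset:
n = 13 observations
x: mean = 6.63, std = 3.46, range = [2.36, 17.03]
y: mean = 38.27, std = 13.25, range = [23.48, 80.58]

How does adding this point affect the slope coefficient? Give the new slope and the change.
Adding the point moves β₁ from 2.9713 to 3.7989, i.e. it increases by 0.8276 (+27.9%).

x = 17.03 lies well outside the original x-range [2.36, 7.75] (x̄ ≈ 5.76), so this observation has high leverage and can move the slope substantially.

Step 1: Update the sums with the new point (n goes from 12 to 13)
Σx  = 69.13 + 17.03 = 86.16
Σy  = 416.97 + 80.58 = 497.55
Σx² = 436.2307 + 17.03² = 436.2307 + 290.0209 = 726.2516
Σxy = 2514.9565 + 17.03×80.58 = 2514.9565 + 1372.2774 = 3887.2339

Step 2: Recompute the slope with b₁ = (nΣxy − ΣxΣy) / (nΣx² − (Σx)²)
Numerator   = 13×3887.2339 − 86.16×497.55 = 50534.0407 − 42868.9080 = 7665.1327
Denominator = 13×726.2516 − 86.16² = 9441.2708 − 7423.5456 = 2017.7252
b₁(new) = 7665.1327 / 2017.7252 = 3.7989

(Same formula on the original sums: (12×2514.9565 − 69.13×416.97) / (12×436.2307 − 69.13²) = 1354.3419 / 455.8115 = 2.9713, matching the given fit.)

Step 3: Change in slope
Δβ₁ = 3.7989 − 2.9713 = +0.8276
Relative change = +0.8276 / 2.9713 × 100% = +27.9%
→ the slope increases when the point is added.

Because the point sits above the extension of the original line at a high-leverage x, it tilts the fit up.
In practice: investigate whether it comes from the same population as the rest of the sample.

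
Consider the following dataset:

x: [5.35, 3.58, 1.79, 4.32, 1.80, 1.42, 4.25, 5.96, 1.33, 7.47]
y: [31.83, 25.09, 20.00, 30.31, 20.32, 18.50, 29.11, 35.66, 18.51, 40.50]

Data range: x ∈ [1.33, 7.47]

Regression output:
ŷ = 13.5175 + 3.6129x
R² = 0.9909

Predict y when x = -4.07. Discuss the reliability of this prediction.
ŷ = -1.1870 (extrapolation — x = -4.07 lies outside [1.33, 7.47], so reliability is low).

Prediction calculation:
ŷ = 13.5175 + 3.6129 × (-4.07)
ŷ = -1.1870

Reliability:
- Data range: x ∈ [1.33, 7.47]
- Prediction point: x = -4.07 is 5.40 units below the observed range → this is EXTRAPOLATION, not interpolation

Why that matters here:
- The linear relationship may not hold outside the observed range
- There are no observations near this x to validate the fitted line there

A defensible statement: 'if the linear trend continued to x = -4.07, y would be about -1.1870' — the premise is untested.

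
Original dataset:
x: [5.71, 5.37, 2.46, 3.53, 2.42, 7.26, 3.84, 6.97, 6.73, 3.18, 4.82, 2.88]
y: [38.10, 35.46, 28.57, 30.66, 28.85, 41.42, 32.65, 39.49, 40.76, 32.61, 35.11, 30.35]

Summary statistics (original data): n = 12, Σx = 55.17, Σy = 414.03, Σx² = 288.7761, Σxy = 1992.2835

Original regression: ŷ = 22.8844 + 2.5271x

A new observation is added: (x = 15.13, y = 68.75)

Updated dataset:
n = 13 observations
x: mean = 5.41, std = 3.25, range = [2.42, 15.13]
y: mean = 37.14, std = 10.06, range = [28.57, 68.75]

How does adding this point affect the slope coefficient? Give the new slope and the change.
The slope changes from 2.5271 to 3.0665 (change of +0.5394, or +21.3%).

x = 15.13 lies well outside the original x-range [2.42, 7.26] (x̄ ≈ 4.60), so this observation has high leverage and can move the slope substantially.

Step 1: Update the sums with the new point (n goes from 12 to 13)
Σx  = 55.17 + 15.13 = 70.30
Σy  = 414.03 + 68.75 = 482.78
Σx² = 288.7761 + 15.13² = 288.7761 + 228.9169 = 517.6930
Σxy = 1992.2835 + 15.13×68.75 = 1992.2835 + 1040.1875 = 3032.4710

Step 2: Recompute the slope with b₁ = (nΣxy − ΣxΣy) / (nΣx² − (Σx)²)
Numerator   = 13×3032.4710 − 70.30×482.78 = 39422.1230 − 33939.4340 = 5482.6890
Denominator = 13×517.6930 − 70.30² = 6730.0090 − 4942.0900 = 1787.9190
b₁(new) = 5482.6890 / 1787.9190 = 3.0665

(Same formula on the original sums: (12×1992.2835 − 55.17×414.03) / (12×288.7761 − 55.17²) = 1065.3669 / 421.5843 = 2.5271, matching the given fit.)

Step 3: Change in slope
Δβ₁ = 3.0665 − 2.5271 = +0.5394
Relative change = +0.5394 / 2.5271 × 100% = +21.3%
→ the slope increases when the point is added.

A high-leverage point only changes the slope if it is off the original line; here y = 68.75 is above the original trend, so the slope increases.
In practice: examine leverage (hᵢ) and Cook's distance rather than deleting it automatically.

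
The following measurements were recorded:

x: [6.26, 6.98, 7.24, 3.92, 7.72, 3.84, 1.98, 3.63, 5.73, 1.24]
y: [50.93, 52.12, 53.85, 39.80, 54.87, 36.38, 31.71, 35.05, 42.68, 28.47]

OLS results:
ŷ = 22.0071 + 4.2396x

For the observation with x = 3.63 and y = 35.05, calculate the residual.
Residual = -2.3468

The residual is the difference between the actual value and the predicted value:

Residual = y - ŷ

Step 1: Calculate predicted value
ŷ = 22.0071 + 4.2396 × 3.63
ŷ = 37.3968

Step 2: Calculate residual
Residual = 35.05 - 37.3968
Residual = -2.3468

The residual is negative, so the observed y = 35.05 sits below the regression line (the line overestimates it by 2.3468).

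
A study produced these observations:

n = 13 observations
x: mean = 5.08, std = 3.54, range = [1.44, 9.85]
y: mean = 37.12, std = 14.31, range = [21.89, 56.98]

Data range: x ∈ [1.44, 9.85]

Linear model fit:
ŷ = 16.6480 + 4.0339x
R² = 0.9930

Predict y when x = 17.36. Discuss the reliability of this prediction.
ŷ = 86.6765 (extrapolation — x = 17.36 lies outside [1.44, 9.85], so reliability is low).

Prediction calculation:
ŷ = 16.6480 + 4.0339 × 17.36
ŷ = 86.6765

Reliability:
- Data range: x ∈ [1.44, 9.85]
- Prediction point: x = 17.36 is 7.51 units above the observed range → this is EXTRAPOLATION, not interpolation

Why that matters here:
- The standard error of prediction grows with (x − x̄)², and x = 17.36 is far from x̄ = 5.08
- Real relationships often flatten, saturate, or turn nonlinear at extremes

A defensible statement: 'if the linear trend continued to x = 17.36, y would be about 86.6765' — the premise is untested.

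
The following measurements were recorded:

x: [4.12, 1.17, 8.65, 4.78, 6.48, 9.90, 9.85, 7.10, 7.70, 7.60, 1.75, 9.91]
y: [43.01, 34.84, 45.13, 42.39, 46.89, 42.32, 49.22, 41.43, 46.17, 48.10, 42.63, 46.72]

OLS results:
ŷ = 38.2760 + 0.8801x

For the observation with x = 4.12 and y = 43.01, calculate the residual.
Residual = 1.1080

The residual is the difference between the actual value and the predicted value:

Residual = y - ŷ

Step 1: Calculate predicted value
ŷ = 38.2760 + 0.8801 × 4.12
ŷ = 41.9020

Step 2: Calculate residual
Residual = 43.01 - 41.9020
Residual = 1.1080

The residual is positive, so the observed y = 43.01 sits above the regression line (the line underestimates it by 1.1080).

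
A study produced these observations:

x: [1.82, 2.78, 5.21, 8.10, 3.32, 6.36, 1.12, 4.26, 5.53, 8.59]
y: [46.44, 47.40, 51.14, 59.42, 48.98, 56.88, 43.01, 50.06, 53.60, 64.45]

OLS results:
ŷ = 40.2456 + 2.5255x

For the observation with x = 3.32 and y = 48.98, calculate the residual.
Residual = 0.3497

The residual is the difference between the actual value and the predicted value:

Residual = y - ŷ

Step 1: Calculate predicted value
ŷ = 40.2456 + 2.5255 × 3.32
ŷ = 48.6303

Step 2: Calculate residual
Residual = 48.98 - 48.6303
Residual = 0.3497

Sign check: y > ŷ, so the point is above the line and the fit underestimates here.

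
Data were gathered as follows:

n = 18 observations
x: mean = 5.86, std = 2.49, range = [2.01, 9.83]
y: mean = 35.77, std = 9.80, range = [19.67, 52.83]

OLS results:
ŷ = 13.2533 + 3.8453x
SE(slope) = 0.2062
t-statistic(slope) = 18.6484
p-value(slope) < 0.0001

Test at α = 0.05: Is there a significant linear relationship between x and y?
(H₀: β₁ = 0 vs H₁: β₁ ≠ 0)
Since p-value < 0.0001 < α = 0.05, reject H₀ — the slope is significantly different from 0.

Hypothesis test for the slope coefficient:

H₀: β₁ = 0 (no linear relationship)
H₁: β₁ ≠ 0 (linear relationship exists)

Test statistic: t = β̂₁ / SE(β̂₁) = 3.8453 / 0.2062 = 18.6484

p < 0.0001: how often a slope estimate this far from 0 (in SE units) would arise by chance if β₁ were truly 0.

Decision rule: reject H₀ if p-value < α.
p-value < 0.0001 < α = 0.05 → reject H₀.

Conclusion: the linear association between x and y is significant at the 5% level.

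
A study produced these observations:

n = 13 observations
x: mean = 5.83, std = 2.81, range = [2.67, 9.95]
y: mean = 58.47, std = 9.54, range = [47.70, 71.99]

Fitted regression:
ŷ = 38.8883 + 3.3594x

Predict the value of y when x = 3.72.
ŷ = 51.3853

Plug x = 3.72 into the fitted line:

ŷ = 38.8883 + 3.3594 × 3.72
ŷ = 38.8883 + 12.4970
ŷ = 51.3853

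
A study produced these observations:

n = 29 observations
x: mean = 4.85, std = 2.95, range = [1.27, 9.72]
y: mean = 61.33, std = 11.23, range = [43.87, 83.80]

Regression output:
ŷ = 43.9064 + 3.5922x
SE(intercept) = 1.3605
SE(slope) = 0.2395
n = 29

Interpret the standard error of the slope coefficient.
SE(slope) = 0.2395 measures the uncertainty in the estimated slope. The coefficient is estimated precisely (SE/|β̂₁| = 6.7%).

SE(β̂₁) = 0.2395 says: if we drew many samples of n = 29 from the same population and refit each time, the fitted slopes would scatter with a standard deviation of roughly 0.2395 around the true β₁.

Relative precision:
- SE / |β̂₁| = 0.2395 / 3.5922 = 6.7%
- Rule of thumb (under 20%: precise; 20% to under 50%: moderately precise; 50% or more: imprecise) → precise

Link to the t-test: t = β̂₁ / SE(β̂₁) = 3.5922 / 0.2395 = 14.9987, the statistic for H₀: β₁ = 0.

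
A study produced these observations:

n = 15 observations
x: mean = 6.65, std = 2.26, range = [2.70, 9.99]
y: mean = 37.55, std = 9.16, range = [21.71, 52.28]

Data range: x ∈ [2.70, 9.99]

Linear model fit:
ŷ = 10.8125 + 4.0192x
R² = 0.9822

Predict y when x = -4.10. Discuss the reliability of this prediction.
ŷ = -5.6662, but this is extrapolation (below the data range [2.70, 9.99]) and may be unreliable.

Prediction calculation:
ŷ = 10.8125 + 4.0192 × (-4.10)
ŷ = -5.6662

Reliability:
- Data range: x ∈ [2.70, 9.99]
- Prediction point: x = -4.10 is 6.80 units below the observed range → this is EXTRAPOLATION, not interpolation

Why that matters here:
- The standard error of prediction grows with (x − x̄)², and x = -4.10 is far from x̄ = 6.65
- Real relationships often flatten, saturate, or turn nonlinear at extremes

The R² = 0.9822 only validates the fit within [2.70, 9.99]; treat ŷ = -5.6662 with caution.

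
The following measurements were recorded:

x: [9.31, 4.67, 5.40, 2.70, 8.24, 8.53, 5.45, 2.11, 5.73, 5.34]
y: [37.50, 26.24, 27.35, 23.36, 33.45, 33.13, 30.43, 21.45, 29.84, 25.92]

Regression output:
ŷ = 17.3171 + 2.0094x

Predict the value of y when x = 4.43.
ŷ = 26.2187

To predict y for x = 4.43, substitute into the regression equation:

ŷ = 17.3171 + 2.0094 × 4.43
ŷ = 17.3171 + 8.9016
ŷ = 26.2187

This is the fitted mean response at that x — an individual observation would come with a wider prediction interval.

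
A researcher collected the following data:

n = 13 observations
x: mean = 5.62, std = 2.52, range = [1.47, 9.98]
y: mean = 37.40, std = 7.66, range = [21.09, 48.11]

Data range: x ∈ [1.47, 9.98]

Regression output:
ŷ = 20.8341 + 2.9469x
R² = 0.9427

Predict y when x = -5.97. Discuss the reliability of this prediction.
ŷ = 3.2411 (extrapolation — x = -5.97 lies outside [1.47, 9.98], so reliability is low).

Prediction calculation:
ŷ = 20.8341 + 2.9469 × (-5.97)
ŷ = 3.2411

Reliability:
- Data range: x ∈ [1.47, 9.98]
- Prediction point: x = -5.97 is 7.44 units below the observed range → this is EXTRAPOLATION, not interpolation

Why that matters here:
- R² describes fit only over the sampled x values; it says nothing about behaviour beyond them
- There are no observations near this x to validate the fitted line there
- The standard error of prediction grows with (x − x̄)², and x = -5.97 is far from x̄ = 5.62

A defensible statement: 'if the linear trend continued to x = -5.97, y would be about 3.2411' — the premise is untested.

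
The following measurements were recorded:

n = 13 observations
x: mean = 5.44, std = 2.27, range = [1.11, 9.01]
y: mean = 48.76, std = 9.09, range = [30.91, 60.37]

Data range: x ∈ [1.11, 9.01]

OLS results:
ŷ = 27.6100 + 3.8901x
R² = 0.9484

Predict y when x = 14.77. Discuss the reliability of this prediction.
The equation gives ŷ = 85.0668; however x = 14.77 is 5.76 units above the observed range, so this extrapolated value should not be trusted.

Prediction calculation:
ŷ = 27.6100 + 3.8901 × 14.77
ŷ = 85.0668

Reliability:
- Data range: x ∈ [1.11, 9.01]
- Prediction point: x = 14.77 is 5.76 units above the observed range → this is EXTRAPOLATION, not interpolation

Why that matters here:
- The linear relationship may not hold outside the observed range
- R² describes fit only over the sampled x values; it says nothing about behaviour beyond them

Report the number if required, but flag clearly that it is an extrapolation.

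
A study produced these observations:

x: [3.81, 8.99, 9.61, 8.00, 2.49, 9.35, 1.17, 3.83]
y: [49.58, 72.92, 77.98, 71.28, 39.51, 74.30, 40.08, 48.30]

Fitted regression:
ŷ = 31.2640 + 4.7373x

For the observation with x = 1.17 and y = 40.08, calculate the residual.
Residual = 3.2734

The residual is the difference between the actual value and the predicted value:

Residual = y - ŷ

Step 1: Calculate predicted value
ŷ = 31.2640 + 4.7373 × 1.17
ŷ = 36.8066

Step 2: Calculate residual
Residual = 40.08 - 36.8066
Residual = 3.2734

Interpretation: the model underestimates the actual value by 3.2734 at this point (positive residual → observation lies above the fitted line).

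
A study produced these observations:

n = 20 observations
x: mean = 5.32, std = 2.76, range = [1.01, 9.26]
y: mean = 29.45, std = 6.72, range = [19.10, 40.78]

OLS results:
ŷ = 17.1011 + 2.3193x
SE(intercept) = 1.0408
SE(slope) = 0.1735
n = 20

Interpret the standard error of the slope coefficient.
SE(slope) = 0.1735 measures the uncertainty in the estimated slope. The coefficient is estimated precisely (SE/|β̂₁| = 7.5%).

What SE measures:
- The standard error quantifies the sampling variability of the coefficient estimate
- It is the estimated standard deviation of β̂₁ across hypothetical repeated samples of the same size
- Smaller SE → more precise estimate

Relative precision:
- SE / |β̂₁| = 0.1735 / 2.3193 = 7.5%
- Rule of thumb (under 20%: precise; 20% to under 50%: moderately precise; 50% or more: imprecise) → precise

Rough 95% range (±2 SE): 2.3193 ± 0.3470 → (1.9723, 2.6663).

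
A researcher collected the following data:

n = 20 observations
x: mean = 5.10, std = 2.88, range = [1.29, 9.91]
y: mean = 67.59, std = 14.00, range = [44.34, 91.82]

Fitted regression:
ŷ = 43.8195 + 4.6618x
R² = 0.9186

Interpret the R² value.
About 91.86% of the variability in y is accounted for by the regression on x (R² = 0.9186) — a strong linear fit.

R² (coefficient of determination) measures the proportion of variance in y explained by the regression model.

Here R² = 0.9186:
- Explained: 91.86% of the variation in y
- Unexplained (residual): 100% − 91.86% = 8.14%
- Rule of thumb (below 0.3 weak; 0.3 to below 0.7 moderate; 0.7 and above strong) → strong

Equivalently, for simple linear regression R² = r², so |r| = √0.9186 ≈ 0.9584.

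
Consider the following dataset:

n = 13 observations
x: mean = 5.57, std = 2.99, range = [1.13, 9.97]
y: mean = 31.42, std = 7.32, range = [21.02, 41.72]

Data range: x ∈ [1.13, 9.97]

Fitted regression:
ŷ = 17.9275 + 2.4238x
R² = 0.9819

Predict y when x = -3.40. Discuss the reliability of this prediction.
ŷ = 9.6866 (extrapolation — x = -3.40 lies outside [1.13, 9.97], so reliability is low).

Prediction calculation:
ŷ = 17.9275 + 2.4238 × (-3.40)
ŷ = 9.6866

Reliability:
- Data range: x ∈ [1.13, 9.97]
- Prediction point: x = -3.40 is 4.53 units below the observed range → this is EXTRAPOLATION, not interpolation

Why that matters here:
- The standard error of prediction grows with (x − x̄)², and x = -3.40 is far from x̄ = 5.57
- Real relationships often flatten, saturate, or turn nonlinear at extremes
- There are no observations near this x to validate the fitted line there

A defensible statement: 'if the linear trend continued to x = -3.40, y would be about 9.6866' — the premise is untested.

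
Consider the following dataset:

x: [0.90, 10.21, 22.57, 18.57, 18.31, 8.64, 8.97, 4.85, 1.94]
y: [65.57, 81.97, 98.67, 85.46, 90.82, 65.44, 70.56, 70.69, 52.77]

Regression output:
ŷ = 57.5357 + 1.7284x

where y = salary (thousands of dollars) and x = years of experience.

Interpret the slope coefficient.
An increase of one year in experience is associated with a 1.7284 thousand dollars increase in predicted salary.

The slope β₁ = 1.7284 gives the rate at which the fitted salary changes with experience.

Interpretation:
- Experience up by 1 year → predicted salary increases by 1.7284 thousand dollars
- The effect is assumed constant over the observed range of x (linearity)

The intercept β₀ = 57.5357 is the predicted salary when experience = 0; since the smallest observed x is 0.90, this is an extrapolation and mainly anchors the line.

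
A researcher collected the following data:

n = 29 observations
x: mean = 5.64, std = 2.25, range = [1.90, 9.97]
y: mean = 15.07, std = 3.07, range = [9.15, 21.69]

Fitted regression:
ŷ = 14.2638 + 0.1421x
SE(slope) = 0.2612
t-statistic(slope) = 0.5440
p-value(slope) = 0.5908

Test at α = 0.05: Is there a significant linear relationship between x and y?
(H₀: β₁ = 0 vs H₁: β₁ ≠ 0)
Since p-value = 0.5908 ≥ α = 0.05, fail to reject H₀ — the slope is not significantly different from 0.

Hypothesis test for the slope coefficient:

H₀: β₁ = 0 (no linear relationship)
H₁: β₁ ≠ 0 (linear relationship exists)

Test statistic: t = β̂₁ / SE(β̂₁) = 0.1421 / 0.2612 = 0.5440

The p-value (0.5908) is the probability, under H₀, of a t-statistic at least as extreme as |t| = 0.5440 (two-sided, df = n − 2 = 27).

Decision rule: reject H₀ if p-value < α.
p-value = 0.5908 ≥ α = 0.05 → fail to reject H₀.

At α = 0.05 the data do not provide convincing evidence of a nonzero slope.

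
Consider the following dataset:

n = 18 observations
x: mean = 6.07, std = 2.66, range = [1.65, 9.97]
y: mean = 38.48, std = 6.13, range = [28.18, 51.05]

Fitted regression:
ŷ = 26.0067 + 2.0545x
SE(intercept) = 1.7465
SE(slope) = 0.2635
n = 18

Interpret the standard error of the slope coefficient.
SE(β̂₁) = 0.2635 is the estimated standard deviation of the slope estimate across repeated samples; relative to β̂₁ = 2.0545 that is 12.8%, a precise estimate.

What SE measures:
- The standard error quantifies the sampling variability of the coefficient estimate
- It is the estimated standard deviation of β̂₁ across hypothetical repeated samples of the same size
- Smaller SE → more precise estimate

Relative precision:
- SE / |β̂₁| = 0.2635 / 2.0545 = 12.8%
- Rule of thumb (under 20%: precise; 20% to under 50%: moderately precise; 50% or more: imprecise) → precise

Rough 95% range (±2 SE): 2.0545 ± 0.5270 → (1.5275, 2.5815).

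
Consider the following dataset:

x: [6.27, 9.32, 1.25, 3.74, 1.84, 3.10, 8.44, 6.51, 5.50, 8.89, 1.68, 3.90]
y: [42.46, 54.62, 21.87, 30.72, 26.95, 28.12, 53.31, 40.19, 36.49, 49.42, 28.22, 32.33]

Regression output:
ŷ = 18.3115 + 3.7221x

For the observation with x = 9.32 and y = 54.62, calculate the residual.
Residual = 1.6185

The residual is the difference between the actual value and the predicted value:

Residual = y - ŷ

Step 1: Calculate predicted value
ŷ = 18.3115 + 3.7221 × 9.32
ŷ = 53.0015

Step 2: Calculate residual
Residual = 54.62 - 53.0015
Residual = 1.6185

The residual is positive, so the observed y = 54.62 sits above the regression line (the line underestimates it by 1.6185).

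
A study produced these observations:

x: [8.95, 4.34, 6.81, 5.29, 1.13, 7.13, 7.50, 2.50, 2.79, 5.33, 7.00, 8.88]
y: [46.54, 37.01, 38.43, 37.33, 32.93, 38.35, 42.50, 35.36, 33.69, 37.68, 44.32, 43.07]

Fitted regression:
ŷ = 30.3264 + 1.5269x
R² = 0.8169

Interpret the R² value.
R² = 0.8169 means 81.69% of the variation in y is explained by the linear relationship with x. This indicates a strong fit.

R² (coefficient of determination) measures the proportion of variance in y explained by the regression model.

Here R² = 0.8169:
- Explained: 81.69% of the variation in y
- Unexplained (residual): 100% − 81.69% = 18.31%
- Rule of thumb (below 0.3 weak; 0.3 to below 0.7 moderate; 0.7 and above strong) → strong

Note: R² says nothing about causation, and a high R² does not by itself mean the linear form is appropriate — check the residuals.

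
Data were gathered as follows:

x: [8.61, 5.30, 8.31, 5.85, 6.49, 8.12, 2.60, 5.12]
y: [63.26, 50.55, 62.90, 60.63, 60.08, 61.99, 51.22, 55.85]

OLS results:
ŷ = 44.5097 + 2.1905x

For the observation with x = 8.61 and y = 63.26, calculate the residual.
Residual = -0.1099

The residual is the difference between the actual value and the predicted value:

Residual = y - ŷ

Step 1: Calculate predicted value
ŷ = 44.5097 + 2.1905 × 8.61
ŷ = 63.3699

Step 2: Calculate residual
Residual = 63.26 - 63.3699
Residual = -0.1099

Interpretation: the model overestimates the actual value by 0.1099 at this point (negative residual → observation lies below the fitted line).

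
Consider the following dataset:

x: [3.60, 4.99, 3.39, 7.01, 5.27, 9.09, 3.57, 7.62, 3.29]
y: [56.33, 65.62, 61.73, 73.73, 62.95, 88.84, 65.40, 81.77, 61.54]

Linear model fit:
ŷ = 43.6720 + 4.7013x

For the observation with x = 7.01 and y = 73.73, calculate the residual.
Residual = -2.8981

The residual is the difference between the actual value and the predicted value:

Residual = y - ŷ

Step 1: Calculate predicted value
ŷ = 43.6720 + 4.7013 × 7.01
ŷ = 76.6281

Step 2: Calculate residual
Residual = 73.73 - 76.6281
Residual = -2.8981

The residual is negative, so the observed y = 73.73 sits below the regression line (the line overestimates it by 2.8981).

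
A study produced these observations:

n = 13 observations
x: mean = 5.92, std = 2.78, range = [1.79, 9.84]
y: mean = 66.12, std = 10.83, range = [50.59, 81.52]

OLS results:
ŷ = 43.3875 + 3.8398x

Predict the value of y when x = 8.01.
ŷ = 74.1443

To predict y for x = 8.01, substitute into the regression equation:

ŷ = 43.3875 + 3.8398 × 8.01
ŷ = 43.3875 + 30.7568
ŷ = 74.1443

This is the fitted mean response at that x — an individual observation would come with a wider prediction interval.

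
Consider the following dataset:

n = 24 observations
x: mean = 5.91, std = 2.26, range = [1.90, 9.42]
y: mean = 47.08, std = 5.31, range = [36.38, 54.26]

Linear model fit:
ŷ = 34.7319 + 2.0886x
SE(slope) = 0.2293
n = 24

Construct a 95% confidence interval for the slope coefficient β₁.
The 95% CI for β₁ is (1.6131, 2.5641)

Confidence interval for the slope:

The 95% CI for β₁ is: β̂₁ ± t*(α/2, n-2) × SE(β̂₁)

Step 1: Find critical t-value
- Confidence level = 0.95
- Degrees of freedom = n - 2 = 24 - 2 = 22
- t*(α/2, 22) = 2.0739

Step 2: Calculate margin of error
Margin = 2.0739 × 0.2293 = 0.4755

Step 3: Construct interval
CI = 2.0886 ± 0.4755
CI = (1.6131, 2.5641)

Interpretation: intervals built this way capture the true β₁ in 95% of repeated samples; here the plausible range for the per-unit effect of x on y is 1.6131 to 2.5641.
Both endpoints are positive, so the data support a genuinely positive slope at this confidence level.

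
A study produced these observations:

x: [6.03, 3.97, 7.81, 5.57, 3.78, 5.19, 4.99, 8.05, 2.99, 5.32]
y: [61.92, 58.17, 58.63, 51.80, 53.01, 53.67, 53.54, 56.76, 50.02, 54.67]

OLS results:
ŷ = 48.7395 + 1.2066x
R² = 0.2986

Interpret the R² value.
The model explains 29.86% of the variance in y (R² = 0.2986), leaving 70.14% unexplained; the fit is weak.

R² = 1 − SS_res/SS_tot compares the residual scatter to the total scatter of y about its mean.

Here R² = 0.2986:
- Explained: 29.86% of the variation in y
- Unexplained (residual): 100% − 29.86% = 70.14%
- Rule of thumb (below 0.3 weak; 0.3 to below 0.7 moderate; 0.7 and above strong) → weak

Note: R² never decreases when predictors are added, so it should not be used alone to compare models of different size.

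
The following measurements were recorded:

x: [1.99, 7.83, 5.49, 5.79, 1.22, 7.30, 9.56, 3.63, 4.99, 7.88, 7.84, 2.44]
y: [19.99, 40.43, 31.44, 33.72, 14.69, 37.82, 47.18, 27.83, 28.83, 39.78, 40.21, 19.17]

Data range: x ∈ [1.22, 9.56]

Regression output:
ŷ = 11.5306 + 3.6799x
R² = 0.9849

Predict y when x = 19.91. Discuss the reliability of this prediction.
The equation gives ŷ = 84.7974; however x = 19.91 is 10.35 units above the observed range, so this extrapolated value should not be trusted.

Prediction calculation:
ŷ = 11.5306 + 3.6799 × 19.91
ŷ = 84.7974

Reliability:
- Data range: x ∈ [1.22, 9.56]
- Prediction point: x = 19.91 is 10.35 units above the observed range → this is EXTRAPOLATION, not interpolation

Why that matters here:
- The standard error of prediction grows with (x − x̄)², and x = 19.91 is far from x̄ = 5.50
- The linear relationship may not hold outside the observed range
- R² describes fit only over the sampled x values; it says nothing about behaviour beyond them

The R² = 0.9849 only validates the fit within [1.22, 9.56]; treat ŷ = 84.7974 with caution.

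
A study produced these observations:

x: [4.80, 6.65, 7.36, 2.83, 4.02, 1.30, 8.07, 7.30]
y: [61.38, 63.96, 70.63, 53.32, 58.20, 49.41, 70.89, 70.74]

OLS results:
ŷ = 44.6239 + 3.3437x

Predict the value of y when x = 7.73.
ŷ = 70.4707

x = 7.73 lies inside the observed range [1.30, 8.07], so the fitted equation applies directly:

ŷ = 44.6239 + 3.3437 × 7.73
ŷ = 44.6239 + 25.8468
ŷ = 70.4707

This is a point prediction; actual observations scatter around it by roughly the residual standard deviation.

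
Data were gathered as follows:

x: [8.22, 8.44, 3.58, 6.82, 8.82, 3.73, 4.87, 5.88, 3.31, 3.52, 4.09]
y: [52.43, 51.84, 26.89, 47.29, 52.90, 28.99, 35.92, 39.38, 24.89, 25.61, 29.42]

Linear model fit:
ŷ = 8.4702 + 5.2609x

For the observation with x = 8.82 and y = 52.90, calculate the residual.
Residual = -1.9713

The residual is the difference between the actual value and the predicted value:

Residual = y - ŷ

Step 1: Calculate predicted value
ŷ = 8.4702 + 5.2609 × 8.82
ŷ = 54.8713

Step 2: Calculate residual
Residual = 52.90 - 54.8713
Residual = -1.9713

Sign check: y < ŷ, so the point is below the line and the fit overestimates here.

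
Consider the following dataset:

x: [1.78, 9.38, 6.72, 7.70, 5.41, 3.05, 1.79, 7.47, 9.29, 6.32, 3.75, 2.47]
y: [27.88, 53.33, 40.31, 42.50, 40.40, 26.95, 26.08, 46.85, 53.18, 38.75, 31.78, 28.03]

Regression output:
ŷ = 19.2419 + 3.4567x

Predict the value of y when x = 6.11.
ŷ = 40.3623

To predict y for x = 6.11, substitute into the regression equation:

ŷ = 19.2419 + 3.4567 × 6.11
ŷ = 19.2419 + 21.1204
ŷ = 40.3623

This is a point prediction; actual observations scatter around it by roughly the residual standard deviation.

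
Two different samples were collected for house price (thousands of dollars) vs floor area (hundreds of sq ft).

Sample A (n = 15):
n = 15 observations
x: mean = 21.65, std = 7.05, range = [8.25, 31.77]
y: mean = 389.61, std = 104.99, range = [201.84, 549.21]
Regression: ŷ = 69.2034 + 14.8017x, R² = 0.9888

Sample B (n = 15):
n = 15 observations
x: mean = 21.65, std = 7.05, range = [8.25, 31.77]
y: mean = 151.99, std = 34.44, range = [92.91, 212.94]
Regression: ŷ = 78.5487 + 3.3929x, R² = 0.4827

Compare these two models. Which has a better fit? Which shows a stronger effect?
Model A has the better fit (R² = 0.9888 vs 0.4827). Model A shows the stronger effect (|β₁| = 14.8017 vs 3.3929).

Model Comparison:

Fit — compare R²:
- Model A: R² = 0.9888 → 98.88% of variance in house price explained
- Model B: R² = 0.4827 → 48.27% of variance in house price explained
- 0.9888 > 0.4827 → Model A has the better fit

Effect size (slope magnitude):
- Model A: β₁ = 14.8017 → predicted house price rises 14.8017 thousand dollars per additional hundred sq ft of floor area
- Model B: β₁ = 3.3929 → predicted house price rises 3.3929 thousand dollars per additional hundred sq ft of floor area
- |14.8017| > |3.3929| → Model A shows the stronger marginal effect

Notes:
- A steeper slope doesn't make a better model if the scatter around the line is large.
- R² measures how tightly points cluster around the line; β₁ measures how steep the line is — they answer different questions.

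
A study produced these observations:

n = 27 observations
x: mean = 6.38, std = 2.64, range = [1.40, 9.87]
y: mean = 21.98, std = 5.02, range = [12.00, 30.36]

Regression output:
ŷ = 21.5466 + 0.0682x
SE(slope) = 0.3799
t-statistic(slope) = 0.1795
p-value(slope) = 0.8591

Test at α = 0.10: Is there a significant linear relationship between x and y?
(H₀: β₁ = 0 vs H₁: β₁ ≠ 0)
Since p-value = 0.8591 ≥ α = 0.10, fail to reject H₀ — the slope is not significantly different from 0.

Hypothesis test for the slope coefficient:

H₀: β₁ = 0 (no linear relationship)
H₁: β₁ ≠ 0 (linear relationship exists)

Test statistic: t = β̂₁ / SE(β̂₁) = 0.0682 / 0.3799 = 0.1795

With df = 25, the two-sided p-value for |t| = 0.1795 is 0.8591.

Decision rule: reject H₀ if p-value < α.
p-value = 0.8591 ≥ α = 0.10 → fail to reject H₀.

There is not sufficient evidence at the 10% significance level to conclude that a linear relationship exists between x and y.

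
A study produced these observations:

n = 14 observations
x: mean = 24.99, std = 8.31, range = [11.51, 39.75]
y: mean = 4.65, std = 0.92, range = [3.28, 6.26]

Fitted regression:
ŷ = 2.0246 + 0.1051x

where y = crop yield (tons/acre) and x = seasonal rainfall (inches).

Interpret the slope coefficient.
On average, crop yield is about 0.1051 tons/acre higher for every extra inch of rainfall.

The slope coefficient β₁ = 0.1051 represents the marginal effect of rainfall on crop yield.

Interpretation:
- Rainfall up by 1 inch → predicted crop yield increases by 0.1051 tons/acre
- This is a linear approximation: the same per-unit change is assumed across the whole observed x range

The intercept β₀ = 2.0246 is the predicted crop yield when rainfall = 0; since the smallest observed x is 11.51, this is an extrapolation and mainly anchors the line.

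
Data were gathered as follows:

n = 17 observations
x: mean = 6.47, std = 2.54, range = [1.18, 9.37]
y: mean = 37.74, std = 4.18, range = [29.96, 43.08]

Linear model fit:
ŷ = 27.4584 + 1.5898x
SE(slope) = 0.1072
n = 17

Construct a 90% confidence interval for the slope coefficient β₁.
The 90% CI for β₁ is (1.4019, 1.7777)

Confidence interval for the slope:

The 90% CI for β₁ is: β̂₁ ± t*(α/2, n-2) × SE(β̂₁)

Step 1: Find critical t-value
- Confidence level = 0.9
- Degrees of freedom = n - 2 = 17 - 2 = 15
- t*(α/2, 15) = 1.7531

Step 2: Calculate margin of error
Margin = 1.7531 × 0.1072 = 0.1879

Step 3: Construct interval
CI = 1.5898 ± 0.1879
CI = (1.4019, 1.7777)

Interpretation: intervals built this way capture the true β₁ in 90% of repeated samples; here the plausible range for the per-unit effect of x on y is 1.4019 to 1.7777.
The interval does not include 0, suggesting a significant linear relationship.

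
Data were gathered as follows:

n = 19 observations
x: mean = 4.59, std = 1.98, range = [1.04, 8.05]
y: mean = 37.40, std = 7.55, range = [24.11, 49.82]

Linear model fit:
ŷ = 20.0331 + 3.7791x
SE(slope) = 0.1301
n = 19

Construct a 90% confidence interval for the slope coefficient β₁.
The 90% CI for β₁ is (3.5528, 4.0054)

Confidence interval for the slope:

The 90% CI for β₁ is: β̂₁ ± t*(α/2, n-2) × SE(β̂₁)

Step 1: Find critical t-value
- Confidence level = 0.9
- Degrees of freedom = n - 2 = 19 - 2 = 17
- t*(α/2, 17) = 1.7396

Step 2: Calculate margin of error
Margin = 1.7396 × 0.1301 = 0.2263

Step 3: Construct interval
CI = 3.7791 ± 0.2263
CI = (3.5528, 4.0054)

Interpretation: We are 90% confident that the true slope β₁ lies between 3.5528 and 4.0054.
The interval does not include 0, suggesting a significant linear relationship.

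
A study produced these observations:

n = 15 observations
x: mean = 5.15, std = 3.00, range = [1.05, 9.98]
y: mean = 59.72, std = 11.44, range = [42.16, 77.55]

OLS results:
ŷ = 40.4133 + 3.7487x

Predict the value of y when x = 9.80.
ŷ = 77.1506

x = 9.80 lies inside the observed range [1.05, 9.98], so the fitted equation applies directly:

ŷ = 40.4133 + 3.7487 × 9.80
ŷ = 40.4133 + 36.7373
ŷ = 77.1506

This is the fitted mean response at that x — an individual observation would come with a wider prediction interval.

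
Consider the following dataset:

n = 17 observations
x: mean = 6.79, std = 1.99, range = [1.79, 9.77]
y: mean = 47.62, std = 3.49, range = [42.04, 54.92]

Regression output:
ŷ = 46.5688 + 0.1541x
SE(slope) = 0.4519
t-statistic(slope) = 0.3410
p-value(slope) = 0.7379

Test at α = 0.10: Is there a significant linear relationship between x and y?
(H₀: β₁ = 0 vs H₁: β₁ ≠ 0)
Fail to reject H₀: p-value = 0.7379 ≥ α = 0.10. The linear relationship is not significant at the 10% level.

Hypothesis test for the slope coefficient:

H₀: β₁ = 0 (no linear relationship)
H₁: β₁ ≠ 0 (linear relationship exists)

Test statistic: t = β̂₁ / SE(β̂₁) = 0.1541 / 0.4519 = 0.3410

With df = 15, the two-sided p-value for |t| = 0.3410 is 0.7379.

Decision rule: reject H₀ if p-value < α.
p-value = 0.7379 ≥ α = 0.10 → fail to reject H₀.

Conclusion: the linear association between x and y is not significant at the 10% level.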